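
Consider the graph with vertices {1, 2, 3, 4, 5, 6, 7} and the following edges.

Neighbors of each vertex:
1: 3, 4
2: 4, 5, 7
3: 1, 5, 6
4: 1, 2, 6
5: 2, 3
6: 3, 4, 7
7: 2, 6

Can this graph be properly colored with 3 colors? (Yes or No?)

Yes

The chromatic number is 3. The cycle 3-1-4-2-5-3 has odd length 5, so it cannot be 2-colored; at least 3 colors are needed.
3 colors suffice: color red → {3, 4, 7}; color blue → {1, 2, 6}; color green → {5}.
That is already a proper 3-coloring.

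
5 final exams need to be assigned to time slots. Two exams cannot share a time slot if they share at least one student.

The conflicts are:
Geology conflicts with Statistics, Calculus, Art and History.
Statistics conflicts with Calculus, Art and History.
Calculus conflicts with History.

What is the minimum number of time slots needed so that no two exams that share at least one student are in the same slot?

4

Geology, Statistics, Calculus, History pairwise conflict, so at least 4 time slots are needed.
4 time slots suffice: time slot 1 → {Statistics}; time slot 2 → {Geology}; time slot 3 → {Calculus, Art}; time slot 4 → {History}. Every pair that conflicts lands in different time slots.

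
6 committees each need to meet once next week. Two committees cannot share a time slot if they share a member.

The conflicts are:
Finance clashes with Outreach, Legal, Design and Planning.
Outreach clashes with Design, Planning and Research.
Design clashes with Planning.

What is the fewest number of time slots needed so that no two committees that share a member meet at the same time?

4

Finance, Outreach, Design, Planning all conflict with each other, so at least 4 time slots are needed.
4 time slots suffice: Finance=2, Outreach=1, Legal=1, Design=3, Planning=4, Research=2. Each listed conflict is separated.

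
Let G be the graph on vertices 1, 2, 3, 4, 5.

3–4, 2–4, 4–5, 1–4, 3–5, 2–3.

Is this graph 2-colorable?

No

2, 3, 4 are mutually adjacent, so at least 3 colors are needed.
So 2 colors are not enough.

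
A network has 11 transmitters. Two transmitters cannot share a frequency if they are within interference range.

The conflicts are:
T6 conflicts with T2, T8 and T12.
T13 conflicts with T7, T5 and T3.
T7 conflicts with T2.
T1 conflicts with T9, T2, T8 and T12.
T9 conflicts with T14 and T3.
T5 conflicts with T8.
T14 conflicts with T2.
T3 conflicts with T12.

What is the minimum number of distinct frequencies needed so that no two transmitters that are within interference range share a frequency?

2

T13 and T5 conflict, so at least 2 frequencies are needed.
Using 2 frequencies: T6=2, T13=1, T7=2, T1=2, T9=1, T5=2, T14=2, T3=2, T2=1, T8=1, T12=1. No two conflicting transmitters share a frequency.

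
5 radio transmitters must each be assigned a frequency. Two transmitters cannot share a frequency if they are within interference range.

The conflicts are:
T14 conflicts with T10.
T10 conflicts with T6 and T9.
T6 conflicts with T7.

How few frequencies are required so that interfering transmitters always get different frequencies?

2

T10 and T9 conflict, so at least 2 frequencies are needed.
2 frequencies suffice: frequency 1 → {T10, T7}; frequency 2 → {T14, T6, T9}. No two conflicting transmitters share a frequency.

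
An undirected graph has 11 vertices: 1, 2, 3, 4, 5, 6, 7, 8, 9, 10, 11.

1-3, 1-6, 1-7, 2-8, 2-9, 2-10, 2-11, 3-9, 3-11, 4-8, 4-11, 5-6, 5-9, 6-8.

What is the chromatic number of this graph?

The cycle 5-6-1-3-9-5 has odd length 5, so it cannot be 2-colored; at least 3 colors are needed.
A valid assignment using 3 colors: 1=b, 2=a, 3=a, 4=a, 5=c, 6=a, 7=a, 8=b, 9=b, 10=b, 11=b. Each edge has distinct colors on its endpoints.

3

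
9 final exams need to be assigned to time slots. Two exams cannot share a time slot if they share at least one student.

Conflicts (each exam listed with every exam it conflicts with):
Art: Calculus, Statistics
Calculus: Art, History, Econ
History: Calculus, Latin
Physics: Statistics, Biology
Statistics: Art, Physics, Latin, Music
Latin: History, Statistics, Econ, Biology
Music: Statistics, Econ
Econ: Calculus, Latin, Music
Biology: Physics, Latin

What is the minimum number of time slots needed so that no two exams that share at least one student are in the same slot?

The cycle Music-Statistics-Art-Calculus-Econ-Music has odd length 5, so it cannot be 2-colored; at least 3 time slots are needed.
3 time slots suffice: time slot 1 → {Calculus, Statistics, Biology}; time slot 2 → {Art, Physics, Latin, Music}; time slot 3 → {History, Econ}. Each listed conflict is separated.

3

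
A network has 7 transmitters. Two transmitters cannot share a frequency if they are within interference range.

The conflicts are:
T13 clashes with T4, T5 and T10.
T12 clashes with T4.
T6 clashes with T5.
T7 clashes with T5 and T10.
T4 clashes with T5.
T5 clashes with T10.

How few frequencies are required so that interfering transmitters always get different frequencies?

T13, T4, T5 pairwise conflict, so at least 3 frequencies are needed.
A valid assignment using 3 frequencies: T13=3, T12=1, T6=2, T7=3, T4=2, T5=1, T10=2. Each listed conflict is separated.

3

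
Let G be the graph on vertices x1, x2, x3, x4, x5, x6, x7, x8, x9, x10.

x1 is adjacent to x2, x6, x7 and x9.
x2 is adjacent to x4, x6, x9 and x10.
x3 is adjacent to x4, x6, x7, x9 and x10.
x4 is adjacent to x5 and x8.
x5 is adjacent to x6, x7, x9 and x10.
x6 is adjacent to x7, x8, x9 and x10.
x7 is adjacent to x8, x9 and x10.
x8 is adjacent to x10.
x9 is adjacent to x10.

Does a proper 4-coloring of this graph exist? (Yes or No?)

No

x3, x6, x7, x9, x10 form a clique, so at least 5 colors are needed.
So 4 colors are not enough.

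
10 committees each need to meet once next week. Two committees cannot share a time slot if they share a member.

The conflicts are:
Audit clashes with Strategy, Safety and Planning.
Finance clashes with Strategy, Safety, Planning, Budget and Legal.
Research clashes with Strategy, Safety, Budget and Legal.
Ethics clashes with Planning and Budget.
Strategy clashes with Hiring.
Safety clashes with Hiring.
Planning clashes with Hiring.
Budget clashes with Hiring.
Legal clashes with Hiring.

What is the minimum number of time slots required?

2

Finance and Planning conflict, so at least 2 time slots are needed.
2 time slots suffice: time slot 1 → {Audit, Finance, Research, Ethics, Hiring}; time slot 2 → {Strategy, Safety, Planning, Budget, Legal}. Every pair that conflicts lands in different time slots.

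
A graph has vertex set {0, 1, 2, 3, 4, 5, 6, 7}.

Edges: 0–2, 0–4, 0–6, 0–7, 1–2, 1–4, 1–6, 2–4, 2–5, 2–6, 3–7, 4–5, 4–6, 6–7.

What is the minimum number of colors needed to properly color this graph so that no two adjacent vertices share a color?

0, 2, 4, 6 form a clique, so at least 4 colors are needed.
4 colors suffice: color red → {3, 5, 6}; color blue → {2, 7}; color green → {4}; color yellow → {0, 1}. Each edge has distinct colors on its endpoints.

4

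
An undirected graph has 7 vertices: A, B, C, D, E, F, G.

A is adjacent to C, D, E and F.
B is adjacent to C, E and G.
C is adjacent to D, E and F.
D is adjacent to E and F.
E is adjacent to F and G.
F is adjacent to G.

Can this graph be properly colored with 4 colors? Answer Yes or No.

No

A, C, D, E, F are pairwise adjacent (a clique of size 5), so at least 5 colors are needed.
So 4 colors are not enough.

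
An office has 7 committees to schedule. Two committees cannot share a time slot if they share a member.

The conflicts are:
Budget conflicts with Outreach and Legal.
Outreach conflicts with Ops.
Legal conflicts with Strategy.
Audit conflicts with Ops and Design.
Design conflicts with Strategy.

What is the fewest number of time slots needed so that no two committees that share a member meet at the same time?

3

The cycle Audit-Design-Strategy-Legal-Budget-Outreach-Ops-Audit has odd length 7, so it cannot be 2-colored; at least 3 time slots are needed.
Using 3 time slots: Budget=2, Outreach=1, Legal=1, Audit=1, Ops=2, Design=3, Strategy=2. Every pair that conflicts lands in different time slots.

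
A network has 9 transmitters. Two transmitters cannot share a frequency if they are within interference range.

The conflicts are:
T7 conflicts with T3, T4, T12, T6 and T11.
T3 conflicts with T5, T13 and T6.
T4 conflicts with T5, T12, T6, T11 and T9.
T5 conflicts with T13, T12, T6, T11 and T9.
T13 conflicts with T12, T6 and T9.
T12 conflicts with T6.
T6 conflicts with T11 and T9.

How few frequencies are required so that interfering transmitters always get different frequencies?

T7, T4, T6, T11 all conflict with each other, so at least 4 frequencies are needed.
4 frequencies suffice: frequency 1 → {T6}; frequency 2 → {T7, T5}; frequency 3 → {T4, T13}; frequency 4 → {T3, T12, T11, T9}. No two conflicting transmitters share a frequency.

4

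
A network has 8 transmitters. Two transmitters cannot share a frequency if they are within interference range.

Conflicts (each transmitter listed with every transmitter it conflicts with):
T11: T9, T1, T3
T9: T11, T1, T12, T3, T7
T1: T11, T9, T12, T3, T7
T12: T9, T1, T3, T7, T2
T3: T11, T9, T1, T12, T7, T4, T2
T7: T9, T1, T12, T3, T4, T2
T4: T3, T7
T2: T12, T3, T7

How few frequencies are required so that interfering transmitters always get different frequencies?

5

T9, T1, T12, T3, T7 are mutually in conflict, so at least 5 frequencies are needed.
Using 5 frequencies: T11=2, T9=3, T1=4, T12=5, T3=1, T7=2, T4=3, T2=3. Each listed conflict is separated.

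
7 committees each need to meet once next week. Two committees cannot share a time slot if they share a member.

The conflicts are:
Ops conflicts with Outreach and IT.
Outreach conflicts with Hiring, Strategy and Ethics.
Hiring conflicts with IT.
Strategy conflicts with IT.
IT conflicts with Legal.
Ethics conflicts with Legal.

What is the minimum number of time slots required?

The cycle Legal-IT-Ops-Outreach-Ethics-Legal has odd length 5, so it cannot be 2-colored; at least 3 time slots are needed.
3 time slots suffice: time slot 1 → {Outreach, IT}; time slot 2 → {Ops, Hiring, Strategy, Ethics}; time slot 3 → {Legal}. Every pair that conflicts lands in different time slots.

3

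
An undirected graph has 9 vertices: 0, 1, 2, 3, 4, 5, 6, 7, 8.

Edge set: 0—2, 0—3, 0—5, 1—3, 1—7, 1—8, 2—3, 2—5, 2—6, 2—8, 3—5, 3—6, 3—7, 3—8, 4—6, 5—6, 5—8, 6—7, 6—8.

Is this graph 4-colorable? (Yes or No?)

No

2, 3, 5, 6, 8 form a clique, so at least 5 colors are needed.
So 4 colors are not enough.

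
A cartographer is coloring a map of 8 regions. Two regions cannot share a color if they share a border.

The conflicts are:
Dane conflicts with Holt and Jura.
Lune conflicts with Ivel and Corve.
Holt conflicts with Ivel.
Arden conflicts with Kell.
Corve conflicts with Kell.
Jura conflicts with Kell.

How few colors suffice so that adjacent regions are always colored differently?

The cycle Ivel-Lune-Corve-Kell-Jura-Dane-Holt-Ivel has odd length 7, so it cannot be 2-colored; at least 3 colors are needed.
3 colors suffice: color 1 → {Lune, Holt, Kell}; color 2 → {Arden, Ivel, Corve, Jura}; color 3 → {Dane}. Every pair that conflicts lands in different colors.

3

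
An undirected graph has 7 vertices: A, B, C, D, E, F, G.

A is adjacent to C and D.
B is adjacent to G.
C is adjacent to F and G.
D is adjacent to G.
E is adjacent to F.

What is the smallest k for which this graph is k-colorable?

C and G are adjacent, so at least 2 colors are needed.
2 colors suffice: color 1 → {A, F, G}; color 2 → {B, C, D, E}. Every edge joins two different colors.

2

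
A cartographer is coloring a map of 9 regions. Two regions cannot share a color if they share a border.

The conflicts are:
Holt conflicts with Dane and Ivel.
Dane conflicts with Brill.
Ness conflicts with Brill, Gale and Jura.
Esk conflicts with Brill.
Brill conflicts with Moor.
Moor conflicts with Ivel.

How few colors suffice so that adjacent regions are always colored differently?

3

The cycle Dane-Holt-Ivel-Moor-Brill-Dane has odd length 5, so it cannot be 2-colored; at least 3 colors are needed.
A valid assignment using 3 colors: Holt=2, Dane=3, Ness=2, Esk=2, Brill=1, Moor=2, Gale=1, Ivel=1, Jura=1. Every pair that conflicts lands in different colors.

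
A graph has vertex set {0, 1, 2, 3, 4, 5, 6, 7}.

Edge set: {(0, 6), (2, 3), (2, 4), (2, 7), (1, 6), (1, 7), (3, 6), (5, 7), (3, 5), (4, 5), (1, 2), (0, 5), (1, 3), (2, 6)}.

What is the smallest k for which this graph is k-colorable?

1, 2, 3, 6 are pairwise adjacent (a clique of size 4), so at least 4 colors are needed.
One proper 4-coloring: 0=c, 1=c, 2=a, 3=d, 4=b, 5=a, 6=b, 7=b. Each edge has distinct colors on its endpoints.

4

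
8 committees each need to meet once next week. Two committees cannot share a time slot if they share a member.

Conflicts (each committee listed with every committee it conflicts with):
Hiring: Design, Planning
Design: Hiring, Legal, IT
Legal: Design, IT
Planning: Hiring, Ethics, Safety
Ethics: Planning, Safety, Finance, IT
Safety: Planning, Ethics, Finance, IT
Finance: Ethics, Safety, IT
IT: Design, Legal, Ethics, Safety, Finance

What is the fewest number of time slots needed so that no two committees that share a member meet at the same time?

Ethics, Safety, Finance, IT are mutually in conflict, so at least 4 time slots are needed.
4 time slots suffice: time slot 1 → {Planning, IT}; time slot 2 → {Design, Safety}; time slot 3 → {Hiring, Legal, Ethics}; time slot 4 → {Finance}. Each listed conflict is separated.

4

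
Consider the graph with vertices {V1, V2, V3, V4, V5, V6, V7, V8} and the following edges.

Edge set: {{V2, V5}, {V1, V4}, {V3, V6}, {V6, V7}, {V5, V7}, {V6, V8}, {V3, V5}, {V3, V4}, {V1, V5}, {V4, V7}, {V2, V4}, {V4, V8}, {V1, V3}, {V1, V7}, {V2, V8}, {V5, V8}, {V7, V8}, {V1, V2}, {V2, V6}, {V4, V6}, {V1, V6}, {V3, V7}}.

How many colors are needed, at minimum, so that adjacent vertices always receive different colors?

V1, V3, V4, V6, V7 are mutually adjacent (a clique of size 5), so at least 5 colors are needed.
5 colors suffice: color 1 → {V2, V7}; color 2 → {V4, V5}; color 3 → {V6}; color 4 → {V1, V8}; color 5 → {V3}. No two adjacent vertices share a color.

5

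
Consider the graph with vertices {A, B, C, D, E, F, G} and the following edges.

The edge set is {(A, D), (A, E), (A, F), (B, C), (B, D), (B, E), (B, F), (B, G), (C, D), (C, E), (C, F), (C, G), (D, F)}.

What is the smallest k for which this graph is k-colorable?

B, C, D, F are pairwise adjacent (a clique of size 4), so at least 4 colors are needed.
One proper 4-coloring: A=red, B=blue, C=red, D=yellow, E=green, F=green, G=green. No two adjacent vertices share a color.

4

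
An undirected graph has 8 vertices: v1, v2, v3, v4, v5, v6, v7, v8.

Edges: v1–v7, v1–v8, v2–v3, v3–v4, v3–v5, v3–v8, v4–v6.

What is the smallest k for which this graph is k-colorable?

2

v2 and v3 are adjacent, so at least 2 colors are needed.
2 colors suffice: color 1 → {v1, v3, v6}; color 2 → {v2, v4, v5, v7, v8}. Each edge has distinct colors on its endpoints.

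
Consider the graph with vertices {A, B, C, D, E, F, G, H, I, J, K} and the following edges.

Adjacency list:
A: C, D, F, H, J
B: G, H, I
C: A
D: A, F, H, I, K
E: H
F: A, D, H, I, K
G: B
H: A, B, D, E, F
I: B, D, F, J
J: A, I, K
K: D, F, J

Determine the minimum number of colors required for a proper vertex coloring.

A, D, F, H are pairwise adjacent (a clique of size 4), so at least 4 colors are needed.
4 colors suffice: color red → {C, G, H, I, K}; color blue → {B, E, F, J}; color green → {D}; color yellow → {A}. Every edge joins two different colors.

4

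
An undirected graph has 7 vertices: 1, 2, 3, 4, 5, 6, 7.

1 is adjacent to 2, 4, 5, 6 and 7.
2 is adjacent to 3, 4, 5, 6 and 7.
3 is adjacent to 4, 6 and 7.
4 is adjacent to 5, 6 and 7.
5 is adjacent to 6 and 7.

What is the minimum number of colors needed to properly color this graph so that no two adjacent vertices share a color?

1, 2, 4, 5, 7 are mutually adjacent (a clique of size 5), so at least 5 colors are needed.
A valid assignment using 5 colors: 1=yellow, 2=blue, 3=green, 4=red, 5=green, 6=purple, 7=purple. Every edge joins two different colors.

5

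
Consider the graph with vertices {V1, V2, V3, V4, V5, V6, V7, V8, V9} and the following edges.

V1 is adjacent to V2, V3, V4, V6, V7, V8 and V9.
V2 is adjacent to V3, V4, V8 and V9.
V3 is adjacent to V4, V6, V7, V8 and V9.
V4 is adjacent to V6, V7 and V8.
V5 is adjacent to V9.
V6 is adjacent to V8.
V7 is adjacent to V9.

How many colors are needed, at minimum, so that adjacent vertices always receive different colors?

V1, V2, V3, V4, V8 are mutually adjacent (a clique of size 5), so at least 5 colors are needed.
5 colors suffice: color 1 → {V1, V5}; color 2 → {V3}; color 3 → {V4, V9}; color 4 → {V7, V8}; color 5 → {V2, V6}. No two adjacent vertices share a color.

5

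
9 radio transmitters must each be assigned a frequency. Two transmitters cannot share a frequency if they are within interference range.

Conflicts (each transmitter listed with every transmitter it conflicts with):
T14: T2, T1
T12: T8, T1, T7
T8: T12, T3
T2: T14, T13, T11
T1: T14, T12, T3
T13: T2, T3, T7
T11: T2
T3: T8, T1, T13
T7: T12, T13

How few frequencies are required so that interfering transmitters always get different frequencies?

The cycle T3-T13-T2-T14-T1-T3 has odd length 5, so it cannot be 2-colored; at least 3 frequencies are needed.
A valid assignment using 3 frequencies: T14=3, T12=1, T8=2, T2=1, T1=2, T13=2, T11=2, T3=1, T7=3. Each listed conflict is separated.

3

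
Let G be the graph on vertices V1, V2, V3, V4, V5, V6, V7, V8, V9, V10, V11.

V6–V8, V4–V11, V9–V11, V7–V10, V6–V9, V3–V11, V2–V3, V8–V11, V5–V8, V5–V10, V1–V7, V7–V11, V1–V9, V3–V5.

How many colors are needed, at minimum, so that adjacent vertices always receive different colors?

3

The cycle V5-V3-V11-V7-V10-V5 has odd length 5, so it cannot be 2-colored; at least 3 colors are needed.
3 colors suffice: V1=R, V2=R, V3=B, V4=B, V5=R, V6=R, V7=B, V8=B, V9=B, V10=G, V11=R. Every edge joins two different colors.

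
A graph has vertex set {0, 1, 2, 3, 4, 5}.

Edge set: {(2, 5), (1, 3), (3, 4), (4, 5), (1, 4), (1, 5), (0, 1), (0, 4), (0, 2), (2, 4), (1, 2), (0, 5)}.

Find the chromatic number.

0, 1, 2, 4, 5 form a clique, so at least 5 colors are needed.
5 colors suffice: 0=d, 1=b, 2=c, 3=c, 4=a, 5=e. Every edge joins two different colors.

5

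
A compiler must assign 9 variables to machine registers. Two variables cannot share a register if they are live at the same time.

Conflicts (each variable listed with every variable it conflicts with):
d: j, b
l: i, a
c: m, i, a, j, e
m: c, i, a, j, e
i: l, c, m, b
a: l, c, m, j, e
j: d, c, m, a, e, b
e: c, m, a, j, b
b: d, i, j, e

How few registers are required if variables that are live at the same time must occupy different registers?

5

c, m, a, j, e all conflict with each other, so at least 5 registers are needed.
5 registers suffice: register 1 → {i, j}; register 2 → {l, c, b}; register 3 → {d, a}; register 4 → {e}; register 5 → {m}. No two conflicting variables share a register.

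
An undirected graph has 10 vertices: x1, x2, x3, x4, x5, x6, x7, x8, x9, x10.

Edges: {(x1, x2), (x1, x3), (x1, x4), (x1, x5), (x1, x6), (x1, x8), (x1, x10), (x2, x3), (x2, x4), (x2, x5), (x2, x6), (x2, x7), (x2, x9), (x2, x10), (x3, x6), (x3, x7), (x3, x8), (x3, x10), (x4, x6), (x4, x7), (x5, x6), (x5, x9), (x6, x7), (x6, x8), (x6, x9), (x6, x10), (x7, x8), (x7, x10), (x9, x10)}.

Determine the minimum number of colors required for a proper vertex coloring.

x1, x2, x3, x6, x10 are pairwise adjacent (a clique of size 5), so at least 5 colors are needed.
5 colors suffice: color red → {x6}; color blue → {x2, x8}; color green → {x1, x7, x9}; color yellow → {x3, x4, x5}; color purple → {x10}. Each edge has distinct colors on its endpoints.

5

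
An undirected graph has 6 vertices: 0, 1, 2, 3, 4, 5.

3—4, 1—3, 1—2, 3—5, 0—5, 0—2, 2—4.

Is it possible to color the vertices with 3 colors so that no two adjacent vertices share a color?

The chromatic number is 3. The cycle 4-2-0-5-3-4 has odd length 5, so it cannot be 2-colored; at least 3 colors are needed.
3 colors suffice: 0=blue, 1=blue, 2=red, 3=red, 4=blue, 5=green.
That is already a proper 3-coloring.

Yes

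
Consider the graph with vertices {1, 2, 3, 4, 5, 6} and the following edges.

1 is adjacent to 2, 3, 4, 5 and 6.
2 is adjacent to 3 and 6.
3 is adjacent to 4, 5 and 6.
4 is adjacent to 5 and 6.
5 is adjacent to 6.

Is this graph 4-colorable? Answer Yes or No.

1, 3, 4, 5, 6 are pairwise adjacent (a clique of size 5), so at least 5 colors are needed.
So 4 colors are not enough.

No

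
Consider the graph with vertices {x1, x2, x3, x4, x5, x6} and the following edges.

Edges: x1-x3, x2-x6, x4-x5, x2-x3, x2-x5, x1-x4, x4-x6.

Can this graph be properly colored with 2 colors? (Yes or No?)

No

The cycle x2-x6-x4-x1-x3-x2 has odd length 5, so it cannot be 2-colored; at least 3 colors are needed.
So 2 colors are not enough.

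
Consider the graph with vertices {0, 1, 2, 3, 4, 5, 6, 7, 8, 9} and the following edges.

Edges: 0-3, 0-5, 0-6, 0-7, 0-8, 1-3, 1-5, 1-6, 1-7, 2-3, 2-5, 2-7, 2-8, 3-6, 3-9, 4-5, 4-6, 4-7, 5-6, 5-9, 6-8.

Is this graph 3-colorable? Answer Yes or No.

Yes

The chromatic number is 3. 4, 5, 6 are mutually adjacent, so at least 3 colors are needed.
3 colors suffice: color red → {3, 5, 7, 8}; color blue → {2, 6, 9}; color green → {0, 1, 4}.
That is already a proper 3-coloring.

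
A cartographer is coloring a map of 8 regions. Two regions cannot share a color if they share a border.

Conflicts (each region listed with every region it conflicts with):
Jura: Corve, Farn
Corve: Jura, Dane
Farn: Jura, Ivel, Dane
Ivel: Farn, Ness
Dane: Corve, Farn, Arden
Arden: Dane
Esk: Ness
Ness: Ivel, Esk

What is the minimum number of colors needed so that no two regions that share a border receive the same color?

Jura and Farn conflict, so at least 2 colors are needed.
A valid assignment using 2 colors: Jura=2, Corve=1, Farn=1, Ivel=2, Dane=2, Arden=1, Esk=2, Ness=1. No two conflicting regions share a color.

2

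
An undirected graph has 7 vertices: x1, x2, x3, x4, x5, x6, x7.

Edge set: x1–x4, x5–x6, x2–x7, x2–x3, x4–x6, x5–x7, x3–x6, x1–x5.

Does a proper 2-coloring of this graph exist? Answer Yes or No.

No

The cycle x5-x6-x3-x2-x7-x5 has odd length 5, so it cannot be 2-colored; at least 3 colors are needed.
So 2 colors are not enough.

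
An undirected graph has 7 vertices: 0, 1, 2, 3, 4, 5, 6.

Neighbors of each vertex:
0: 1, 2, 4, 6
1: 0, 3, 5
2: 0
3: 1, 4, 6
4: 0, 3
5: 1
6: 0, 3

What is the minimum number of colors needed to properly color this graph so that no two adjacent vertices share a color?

2

3 and 6 are adjacent, so at least 2 colors are needed.
2 colors suffice: color a → {0, 3, 5}; color b → {1, 2, 4, 6}. Every edge joins two different colors.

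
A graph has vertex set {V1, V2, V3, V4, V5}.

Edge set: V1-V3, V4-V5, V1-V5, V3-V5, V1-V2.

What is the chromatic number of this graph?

3

V1, V3, V5 are mutually adjacent, so at least 3 colors are needed.
3 colors suffice: color R → {V1, V4}; color B → {V2, V5}; color G → {V3}. No two adjacent vertices share a color.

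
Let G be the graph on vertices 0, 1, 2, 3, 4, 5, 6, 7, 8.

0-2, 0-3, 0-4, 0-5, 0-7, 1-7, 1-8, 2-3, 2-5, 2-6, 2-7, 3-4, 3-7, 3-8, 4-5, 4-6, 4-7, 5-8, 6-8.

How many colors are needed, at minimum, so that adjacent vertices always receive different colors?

4

0, 3, 4, 7 are pairwise adjacent (a clique of size 4), so at least 4 colors are needed.
4 colors suffice: color red → {2, 4, 8}; color blue → {5, 6, 7}; color green → {0, 1}; color yellow → {3}. Each edge has distinct colors on its endpoints.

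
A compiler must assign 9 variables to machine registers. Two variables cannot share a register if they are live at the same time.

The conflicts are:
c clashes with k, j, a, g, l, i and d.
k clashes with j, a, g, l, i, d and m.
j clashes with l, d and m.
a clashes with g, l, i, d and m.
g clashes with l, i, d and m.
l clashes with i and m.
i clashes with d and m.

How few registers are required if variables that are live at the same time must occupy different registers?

6

k, a, g, l, i, m all conflict with each other, so at least 6 registers are needed.
Using 6 registers: c=6, k=1, j=2, a=3, g=2, l=4, i=5, d=4, m=6. No two conflicting variables share a register.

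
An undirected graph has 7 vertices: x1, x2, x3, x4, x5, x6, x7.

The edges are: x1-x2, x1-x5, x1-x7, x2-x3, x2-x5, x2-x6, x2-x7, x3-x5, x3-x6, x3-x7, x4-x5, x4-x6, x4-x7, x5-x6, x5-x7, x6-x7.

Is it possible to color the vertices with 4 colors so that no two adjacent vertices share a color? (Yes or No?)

x2, x3, x5, x6, x7 are pairwise adjacent (a clique of size 5), so at least 5 colors are needed.
So 4 colors are not enough.

No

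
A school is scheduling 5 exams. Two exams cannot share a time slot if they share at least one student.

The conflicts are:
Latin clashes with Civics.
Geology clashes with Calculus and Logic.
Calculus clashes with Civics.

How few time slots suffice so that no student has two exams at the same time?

2

Latin and Civics conflict, so at least 2 time slots are needed.
Using 2 time slots: Latin=2, Geology=1, Calculus=2, Civics=1, Logic=2. Every pair that conflicts lands in different time slots.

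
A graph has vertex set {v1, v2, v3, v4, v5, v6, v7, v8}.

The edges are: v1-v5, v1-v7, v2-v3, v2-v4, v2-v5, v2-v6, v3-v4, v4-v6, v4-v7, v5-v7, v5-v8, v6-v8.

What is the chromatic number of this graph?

v2, v4, v6 form a triangle, so at least 3 colors are needed.
3 colors suffice: color R → {v4, v5}; color B → {v2, v7, v8}; color G → {v1, v3, v6}. No two adjacent vertices share a color.

3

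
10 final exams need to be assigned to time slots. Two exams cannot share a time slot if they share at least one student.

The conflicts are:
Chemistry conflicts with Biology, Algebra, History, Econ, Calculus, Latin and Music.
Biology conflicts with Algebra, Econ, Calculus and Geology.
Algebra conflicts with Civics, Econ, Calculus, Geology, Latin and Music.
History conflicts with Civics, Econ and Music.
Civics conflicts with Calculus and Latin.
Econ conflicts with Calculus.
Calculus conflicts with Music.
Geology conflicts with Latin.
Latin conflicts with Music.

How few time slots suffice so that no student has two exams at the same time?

5

Chemistry, Biology, Algebra, Econ, Calculus are mutually in conflict, so at least 5 time slots are needed.
5 time slots suffice: time slot 1 → {Algebra, History}; time slot 2 → {Chemistry, Civics, Geology}; time slot 3 → {Calculus, Latin}; time slot 4 → {Econ, Music}; time slot 5 → {Biology}. Each listed conflict is separated.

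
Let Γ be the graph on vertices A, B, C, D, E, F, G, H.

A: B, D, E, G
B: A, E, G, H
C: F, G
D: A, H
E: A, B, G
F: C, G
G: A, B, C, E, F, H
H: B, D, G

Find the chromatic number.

A, B, E, G are mutually adjacent (a clique of size 4), so at least 4 colors are needed.
4 colors suffice: A=3, B=2, C=2, D=1, E=4, F=3, G=1, H=3. No two adjacent vertices share a color.

4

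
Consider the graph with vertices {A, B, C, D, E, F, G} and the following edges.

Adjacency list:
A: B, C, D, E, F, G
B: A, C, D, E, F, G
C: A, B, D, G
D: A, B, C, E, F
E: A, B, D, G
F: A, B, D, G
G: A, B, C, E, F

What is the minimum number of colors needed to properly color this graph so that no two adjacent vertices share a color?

4

A, B, D, F are mutually adjacent (a clique of size 4), so at least 4 colors are needed.
4 colors suffice: color 1 → {B}; color 2 → {A}; color 3 → {D, G}; color 4 → {C, E, F}. No two adjacent vertices share a color.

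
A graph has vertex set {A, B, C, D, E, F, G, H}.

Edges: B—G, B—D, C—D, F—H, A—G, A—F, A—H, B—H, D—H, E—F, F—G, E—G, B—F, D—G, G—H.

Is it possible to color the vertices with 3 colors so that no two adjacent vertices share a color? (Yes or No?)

A, F, G, H form a clique, so at least 4 colors are needed.
So 3 colors are not enough.

No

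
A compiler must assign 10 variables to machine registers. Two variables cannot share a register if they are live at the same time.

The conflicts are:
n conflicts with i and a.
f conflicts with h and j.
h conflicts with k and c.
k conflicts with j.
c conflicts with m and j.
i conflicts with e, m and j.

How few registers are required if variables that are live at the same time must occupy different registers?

2

i and e conflict, so at least 2 registers are needed.
2 registers suffice: register 1 → {f, k, c, i, a}; register 2 → {n, h, e, m, j}. No two conflicting variables share a register.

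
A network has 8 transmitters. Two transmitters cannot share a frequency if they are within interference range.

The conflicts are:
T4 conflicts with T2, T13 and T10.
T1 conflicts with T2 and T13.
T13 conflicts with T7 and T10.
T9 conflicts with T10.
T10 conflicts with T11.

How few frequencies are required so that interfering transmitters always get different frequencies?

T4, T13, T10 all conflict with each other, so at least 3 frequencies are needed.
3 frequencies suffice: T4=3, T1=2, T2=1, T13=1, T7=2, T9=1, T10=2, T11=1. Each listed conflict is separated.

3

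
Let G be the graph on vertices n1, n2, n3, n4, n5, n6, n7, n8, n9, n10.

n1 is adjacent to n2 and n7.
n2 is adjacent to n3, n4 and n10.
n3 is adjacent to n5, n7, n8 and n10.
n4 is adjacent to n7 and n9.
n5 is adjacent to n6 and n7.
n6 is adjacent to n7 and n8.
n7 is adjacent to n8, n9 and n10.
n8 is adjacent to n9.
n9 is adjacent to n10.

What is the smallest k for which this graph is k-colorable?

3

n6, n7, n8 are mutually adjacent, so at least 3 colors are needed.
3 colors suffice: color 1 → {n2, n7}; color 2 → {n1, n3, n6, n9}; color 3 → {n4, n5, n8, n10}. Every edge joins two different colors.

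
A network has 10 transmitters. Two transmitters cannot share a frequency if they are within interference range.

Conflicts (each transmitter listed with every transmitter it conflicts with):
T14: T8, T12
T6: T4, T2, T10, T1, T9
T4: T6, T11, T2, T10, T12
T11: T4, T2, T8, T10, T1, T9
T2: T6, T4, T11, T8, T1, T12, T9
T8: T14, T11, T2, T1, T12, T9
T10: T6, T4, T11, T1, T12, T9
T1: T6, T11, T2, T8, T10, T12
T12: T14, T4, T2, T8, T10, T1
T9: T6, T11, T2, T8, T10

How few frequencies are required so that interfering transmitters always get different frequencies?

T11, T2, T8, T9 all conflict with each other, so at least 4 frequencies are needed.
A valid assignment using 4 frequencies: T14=1, T6=2, T4=3, T11=2, T2=1, T8=3, T10=1, T1=4, T12=2, T9=4. Each listed conflict is separated.

4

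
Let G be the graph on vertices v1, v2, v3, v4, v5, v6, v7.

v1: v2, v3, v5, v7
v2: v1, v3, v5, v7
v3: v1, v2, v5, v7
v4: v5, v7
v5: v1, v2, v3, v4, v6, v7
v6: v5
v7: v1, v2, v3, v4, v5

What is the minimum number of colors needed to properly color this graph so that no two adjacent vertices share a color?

5

v1, v2, v3, v5, v7 are pairwise adjacent (a clique of size 5), so at least 5 colors are needed.
5 colors suffice: color 1 → {v5}; color 2 → {v6, v7}; color 3 → {v3, v4}; color 4 → {v1}; color 5 → {v2}. No two adjacent vertices share a color.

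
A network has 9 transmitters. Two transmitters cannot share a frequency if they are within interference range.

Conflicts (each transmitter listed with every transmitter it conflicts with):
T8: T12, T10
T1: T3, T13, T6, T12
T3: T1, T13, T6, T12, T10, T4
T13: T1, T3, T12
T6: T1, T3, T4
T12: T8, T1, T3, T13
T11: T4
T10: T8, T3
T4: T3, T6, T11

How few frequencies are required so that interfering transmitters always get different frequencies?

4

T1, T3, T13, T12 are mutually in conflict, so at least 4 frequencies are needed.
A valid assignment using 4 frequencies: T8=1, T1=2, T3=1, T13=4, T6=3, T12=3, T11=1, T10=2, T4=2. Every pair that conflicts lands in different frequencies.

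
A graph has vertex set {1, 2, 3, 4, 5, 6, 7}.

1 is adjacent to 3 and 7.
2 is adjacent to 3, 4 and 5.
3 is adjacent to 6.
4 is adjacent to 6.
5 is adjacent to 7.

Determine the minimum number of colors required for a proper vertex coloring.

The cycle 1-7-5-2-3-1 has odd length 5, so it cannot be 2-colored; at least 3 colors are needed.
3 colors suffice: 1=b, 2=b, 3=a, 4=a, 5=a, 6=b, 7=c. No two adjacent vertices share a color.

3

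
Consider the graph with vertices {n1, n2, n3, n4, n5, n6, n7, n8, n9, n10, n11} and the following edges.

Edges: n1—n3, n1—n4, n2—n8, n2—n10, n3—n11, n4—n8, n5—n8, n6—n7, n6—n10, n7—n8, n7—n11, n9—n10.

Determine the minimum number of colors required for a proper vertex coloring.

The cycle n2-n8-n7-n6-n10-n2 has odd length 5, so it cannot be 2-colored; at least 3 colors are needed.
A valid assignment using 3 colors: n1=1, n2=2, n3=2, n4=2, n5=2, n6=3, n7=2, n8=1, n9=2, n10=1, n11=1. Each edge has distinct colors on its endpoints.

3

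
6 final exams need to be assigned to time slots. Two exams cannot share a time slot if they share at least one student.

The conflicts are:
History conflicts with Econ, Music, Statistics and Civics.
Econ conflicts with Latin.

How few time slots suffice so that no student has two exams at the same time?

Econ and Latin conflict, so at least 2 time slots are needed.
A valid assignment using 2 time slots: History=1, Econ=2, Music=2, Statistics=2, Civics=2, Latin=1. No two conflicting exams share a time slot.

2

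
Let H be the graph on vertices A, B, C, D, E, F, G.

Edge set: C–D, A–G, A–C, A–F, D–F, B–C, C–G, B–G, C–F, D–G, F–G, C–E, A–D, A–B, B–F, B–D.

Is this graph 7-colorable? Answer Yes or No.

The chromatic number is 6. A, B, C, D, F, G are mutually adjacent (a clique of size 6), so at least 6 colors are needed.
6 colors suffice: color 1 → {C}; color 2 → {B, E}; color 3 → {A}; color 4 → {F}; color 5 → {D}; color 6 → {G}.
Since 7 ≥ 6, a proper 7-coloring certainly exists.

Yes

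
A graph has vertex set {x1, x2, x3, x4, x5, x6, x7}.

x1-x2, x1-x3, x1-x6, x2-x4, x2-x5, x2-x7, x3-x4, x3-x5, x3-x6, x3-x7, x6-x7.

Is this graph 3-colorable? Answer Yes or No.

Yes

The chromatic number is 3. x1, x3, x6 are pairwise adjacent, so at least 3 colors are needed.
One proper 3-coloring: x1=B, x2=R, x3=R, x4=B, x5=B, x6=G, x7=B.
That is already a proper 3-coloring.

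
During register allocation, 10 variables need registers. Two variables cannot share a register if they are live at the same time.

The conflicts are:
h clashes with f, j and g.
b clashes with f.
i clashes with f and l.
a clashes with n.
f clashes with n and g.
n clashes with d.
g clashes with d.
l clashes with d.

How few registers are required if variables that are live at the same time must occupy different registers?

3

h, f, g all conflict with each other, so at least 3 registers are needed.
3 registers suffice: register 1 → {a, f, j, d}; register 2 → {b, i, n, g}; register 3 → {h, l}. Every pair that conflicts lands in different registers.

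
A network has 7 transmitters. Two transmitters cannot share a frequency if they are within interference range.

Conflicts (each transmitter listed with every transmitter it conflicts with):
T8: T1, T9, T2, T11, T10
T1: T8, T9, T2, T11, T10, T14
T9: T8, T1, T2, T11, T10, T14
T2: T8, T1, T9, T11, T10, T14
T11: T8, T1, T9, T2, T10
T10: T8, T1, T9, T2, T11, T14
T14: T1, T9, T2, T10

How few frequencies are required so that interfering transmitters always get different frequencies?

6

T8, T1, T9, T2, T11, T10 all conflict with each other, so at least 6 frequencies are needed.
A valid assignment using 6 frequencies: T8=6, T1=2, T9=3, T2=1, T11=5, T10=4, T14=5. Every pair that conflicts lands in different frequencies.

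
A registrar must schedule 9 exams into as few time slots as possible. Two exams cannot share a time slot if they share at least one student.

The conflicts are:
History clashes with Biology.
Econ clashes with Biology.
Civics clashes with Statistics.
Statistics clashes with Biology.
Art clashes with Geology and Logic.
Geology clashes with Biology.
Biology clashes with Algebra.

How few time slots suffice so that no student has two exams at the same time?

2

Art and Geology conflict, so at least 2 time slots are needed.
2 time slots suffice: time slot 1 → {Civics, Art, Biology}; time slot 2 → {History, Econ, Statistics, Geology, Logic, Algebra}. Every pair that conflicts lands in different time slots.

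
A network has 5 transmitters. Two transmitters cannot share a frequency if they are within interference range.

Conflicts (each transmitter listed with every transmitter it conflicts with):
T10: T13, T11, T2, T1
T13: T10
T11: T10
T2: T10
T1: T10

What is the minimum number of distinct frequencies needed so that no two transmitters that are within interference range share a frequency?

T10 and T13 conflict, so at least 2 frequencies are needed.
2 frequencies suffice: frequency 1 → {T10}; frequency 2 → {T13, T11, T2, T1}. Each listed conflict is separated.

2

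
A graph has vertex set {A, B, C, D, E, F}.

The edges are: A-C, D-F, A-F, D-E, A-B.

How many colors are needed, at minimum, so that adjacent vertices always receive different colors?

2

A and C are adjacent, so at least 2 colors are needed.
2 colors suffice: color red → {A, D}; color blue → {B, C, E, F}. Every edge joins two different colors.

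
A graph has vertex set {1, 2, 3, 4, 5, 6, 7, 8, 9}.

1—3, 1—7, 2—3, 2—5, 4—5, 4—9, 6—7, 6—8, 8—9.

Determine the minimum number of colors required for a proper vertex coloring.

The cycle 7-1-3-2-5-4-9-8-6-7 has odd length 9, so it cannot be 2-colored; at least 3 colors are needed.
3 colors suffice: color a → {1, 5, 6, 9}; color b → {3, 4, 7, 8}; color c → {2}. Each edge has distinct colors on its endpoints.

3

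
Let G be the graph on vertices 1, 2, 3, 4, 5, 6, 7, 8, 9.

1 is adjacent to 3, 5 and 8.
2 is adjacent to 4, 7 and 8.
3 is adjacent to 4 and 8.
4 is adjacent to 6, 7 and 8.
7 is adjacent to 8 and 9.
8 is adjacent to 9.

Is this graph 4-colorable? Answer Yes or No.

Yes

The chromatic number is 4. 2, 4, 7, 8 form a clique, so at least 4 colors are needed.
4 colors suffice: color red → {5, 6, 8}; color blue → {1, 4, 9}; color green → {3, 7}; color yellow → {2}.
That is already a proper 4-coloring.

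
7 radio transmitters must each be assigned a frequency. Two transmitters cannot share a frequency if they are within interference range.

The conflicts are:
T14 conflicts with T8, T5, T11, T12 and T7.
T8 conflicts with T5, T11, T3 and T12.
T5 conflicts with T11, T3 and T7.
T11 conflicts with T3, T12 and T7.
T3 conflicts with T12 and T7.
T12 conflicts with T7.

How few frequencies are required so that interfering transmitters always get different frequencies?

4

T5, T11, T3, T7 pairwise conflict, so at least 4 frequencies are needed.
4 frequencies suffice: frequency 1 → {T11}; frequency 2 → {T14, T3}; frequency 3 → {T5, T12}; frequency 4 → {T8, T7}. Each listed conflict is separated.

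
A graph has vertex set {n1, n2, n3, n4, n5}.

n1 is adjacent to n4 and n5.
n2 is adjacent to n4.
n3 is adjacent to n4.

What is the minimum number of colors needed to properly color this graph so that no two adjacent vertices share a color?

2

n1 and n5 are adjacent, so at least 2 colors are needed.
2 colors suffice: color 1 → {n4, n5}; color 2 → {n1, n2, n3}. Each edge has distinct colors on its endpoints.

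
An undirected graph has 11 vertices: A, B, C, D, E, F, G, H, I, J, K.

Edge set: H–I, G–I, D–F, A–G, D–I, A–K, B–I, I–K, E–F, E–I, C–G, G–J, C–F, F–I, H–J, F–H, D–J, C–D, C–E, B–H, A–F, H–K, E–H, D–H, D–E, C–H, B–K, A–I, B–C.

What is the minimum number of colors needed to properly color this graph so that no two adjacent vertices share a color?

5

D, E, F, H, I are mutually adjacent (a clique of size 5), so at least 5 colors are needed.
5 colors suffice: A=blue, B=yellow, C=red, D=green, E=purple, F=yellow, G=green, H=blue, I=red, J=red, K=green. Each edge has distinct colors on its endpoints.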